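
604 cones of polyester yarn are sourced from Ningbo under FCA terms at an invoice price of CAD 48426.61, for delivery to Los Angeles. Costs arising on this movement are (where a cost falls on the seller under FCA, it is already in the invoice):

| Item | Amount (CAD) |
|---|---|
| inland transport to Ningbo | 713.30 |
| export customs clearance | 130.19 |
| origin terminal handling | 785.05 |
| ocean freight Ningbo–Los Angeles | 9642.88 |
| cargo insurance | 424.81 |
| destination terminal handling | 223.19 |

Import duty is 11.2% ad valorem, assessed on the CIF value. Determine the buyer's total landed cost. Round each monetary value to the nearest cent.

FCA: the seller delivers export-cleared goods to the carrier; the buyer bears costs from that point.
Already in the invoice (seller's account under FCA): inland to port, export clearance — exclude.
CIF value = FCA price + origin terminal + freight + insurance = 48426.61 + 785.05 + 9642.88 + 424.81 = 59279.35
Import duty = 59279.35 × 11.2% = 6639.29
Buyer bears: origin terminal 785.05 + freight 9642.88 + insurance 424.81 + destination terminal 223.19 + duty 6639.29 = 17715.22
Landed cost = invoice 48426.61 + 17715.22 = 66141.83

Total landed cost: CAD 66141.83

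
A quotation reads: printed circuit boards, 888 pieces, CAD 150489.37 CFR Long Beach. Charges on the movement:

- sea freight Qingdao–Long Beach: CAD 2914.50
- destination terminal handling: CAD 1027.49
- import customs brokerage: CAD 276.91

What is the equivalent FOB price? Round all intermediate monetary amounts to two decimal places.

Not relevant to the conversion: brokerage, destination terminal — on the buyer under both terms; not part of either seller's price.
From CFR to FOB, the seller no longer bears: freight.
FOB price = 150489.37 − 2914.50 = 147574.87

FOB price: CAD 147574.87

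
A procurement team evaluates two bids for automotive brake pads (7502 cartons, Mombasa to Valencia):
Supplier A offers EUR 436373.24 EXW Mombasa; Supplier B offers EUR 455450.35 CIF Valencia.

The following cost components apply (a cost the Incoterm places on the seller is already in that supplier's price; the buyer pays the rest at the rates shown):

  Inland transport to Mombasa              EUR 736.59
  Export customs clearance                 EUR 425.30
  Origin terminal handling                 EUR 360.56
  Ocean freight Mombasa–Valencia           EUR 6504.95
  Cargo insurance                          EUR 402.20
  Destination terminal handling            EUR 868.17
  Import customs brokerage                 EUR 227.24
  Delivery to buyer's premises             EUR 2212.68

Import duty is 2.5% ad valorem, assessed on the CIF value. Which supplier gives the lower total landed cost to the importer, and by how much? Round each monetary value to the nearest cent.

Supplier A is cheaper by EUR 10913.70

Supplier A (EXW):
CIF value = EXW price + inland to port + export clearance + origin terminal + freight + insurance = 436373.24 + 736.59 + 425.30 + 360.56 + 6504.95 + 402.20 = 444802.84
Import duty = 444802.84 × 2.5% = 11120.07
Buyer bears (A): 736.59 + 425.30 + 360.56 + 6504.95 + 402.20 + 868.17 + 227.24 + 2212.68 = 11737.69
Landed cost (A) = invoice 436373.24 + 11737.69 + duty 11120.07 = 459231.00
Supplier B (CIF):
The CIF price already equals the CIF value: 455450.35
Import duty = 455450.35 × 2.5% = 11386.26
Buyer bears (B): 868.17 + 227.24 + 2212.68 = 3308.09
Landed cost (B) = invoice 455450.35 + 3308.09 + duty 11386.26 = 470144.70
Difference = |459231.00 − 470144.70| = 10913.70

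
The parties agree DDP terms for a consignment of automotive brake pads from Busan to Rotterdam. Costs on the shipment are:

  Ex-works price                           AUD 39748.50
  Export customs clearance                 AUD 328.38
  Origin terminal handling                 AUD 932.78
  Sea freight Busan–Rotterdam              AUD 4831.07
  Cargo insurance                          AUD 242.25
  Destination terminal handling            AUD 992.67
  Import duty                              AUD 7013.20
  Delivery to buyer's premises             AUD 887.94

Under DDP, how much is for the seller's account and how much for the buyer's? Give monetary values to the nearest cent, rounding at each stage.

DDP: the seller bears all costs including import duty.
Seller's account: goods 39748.50 + export clearance 328.38 + origin terminal 932.78 + freight 4831.07 + insurance 242.25 + destination terminal 992.67 + duty 7013.20 + delivery 887.94 = 54976.79
Buyer's account: 0.00

Seller: AUD 54976.79; buyer: AUD 0.00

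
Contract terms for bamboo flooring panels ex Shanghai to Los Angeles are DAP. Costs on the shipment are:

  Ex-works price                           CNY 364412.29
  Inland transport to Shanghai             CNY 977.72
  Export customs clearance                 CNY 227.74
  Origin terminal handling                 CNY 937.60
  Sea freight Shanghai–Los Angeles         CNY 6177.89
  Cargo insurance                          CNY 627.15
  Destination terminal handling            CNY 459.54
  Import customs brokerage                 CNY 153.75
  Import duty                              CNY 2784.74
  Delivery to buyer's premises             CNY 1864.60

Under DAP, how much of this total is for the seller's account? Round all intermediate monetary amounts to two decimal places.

Seller's account: CNY 375684.53

DAP: the seller bears all costs to the named destination except import duty and clearance.
Seller's account: goods 364412.29 + inland to port 977.72 + export clearance 227.74 + origin terminal 937.60 + freight 6177.89 + insurance 627.15 + destination terminal 459.54 + delivery 1864.60 = 375684.53
Buyer's account: brokerage 153.75 + duty 2784.74 = 2938.49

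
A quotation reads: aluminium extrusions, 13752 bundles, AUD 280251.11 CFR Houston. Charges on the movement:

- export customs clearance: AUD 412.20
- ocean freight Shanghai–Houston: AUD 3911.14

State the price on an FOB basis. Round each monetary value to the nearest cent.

FOB price: AUD 276339.97

Not relevant to the conversion: export clearance — on the seller under both CFR and FOB; already in the CFR price and stays in the FOB price.
From CFR to FOB, the seller no longer bears: freight.
FOB price = 280251.11 − 3911.14 = 276339.97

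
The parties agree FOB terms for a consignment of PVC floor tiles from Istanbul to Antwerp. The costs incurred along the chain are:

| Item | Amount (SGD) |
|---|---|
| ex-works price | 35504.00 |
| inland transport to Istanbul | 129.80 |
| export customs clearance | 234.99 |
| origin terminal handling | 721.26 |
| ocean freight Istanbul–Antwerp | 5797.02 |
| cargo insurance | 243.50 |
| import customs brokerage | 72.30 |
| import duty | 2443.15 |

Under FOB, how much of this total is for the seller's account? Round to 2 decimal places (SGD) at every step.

FOB: the seller bears costs until goods are on board at the origin port; the buyer bears freight, insurance and all costs thereafter.
Seller's account: goods 35504.00 + inland to port 129.80 + export clearance 234.99 + origin terminal 721.26 = 36590.05
Buyer's account: freight 5797.02 + insurance 243.50 + brokerage 72.30 + duty 2443.15 = 8555.97

Seller's account: SGD 36590.05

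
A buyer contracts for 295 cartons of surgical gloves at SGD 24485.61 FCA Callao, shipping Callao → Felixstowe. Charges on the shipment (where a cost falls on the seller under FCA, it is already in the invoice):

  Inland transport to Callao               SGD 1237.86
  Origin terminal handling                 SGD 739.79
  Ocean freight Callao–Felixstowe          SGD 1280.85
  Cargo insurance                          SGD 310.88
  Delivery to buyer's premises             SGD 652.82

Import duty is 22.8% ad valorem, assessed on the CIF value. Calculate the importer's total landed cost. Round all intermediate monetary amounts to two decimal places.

FCA: the seller delivers export-cleared goods to the carrier; the buyer bears costs from that point.
Already in the invoice (seller's account under FCA): inland to port — exclude.
CIF value = FCA price + origin terminal + freight + insurance = 24485.61 + 739.79 + 1280.85 + 310.88 = 26817.13
Import duty = 26817.13 × 22.8% = 6114.31
Buyer bears: origin terminal 739.79 + freight 1280.85 + insurance 310.88 + delivery 652.82 + duty 6114.31 = 9098.65
Landed cost = invoice 24485.61 + 9098.65 = 33584.26

Total landed cost: SGD 33584.26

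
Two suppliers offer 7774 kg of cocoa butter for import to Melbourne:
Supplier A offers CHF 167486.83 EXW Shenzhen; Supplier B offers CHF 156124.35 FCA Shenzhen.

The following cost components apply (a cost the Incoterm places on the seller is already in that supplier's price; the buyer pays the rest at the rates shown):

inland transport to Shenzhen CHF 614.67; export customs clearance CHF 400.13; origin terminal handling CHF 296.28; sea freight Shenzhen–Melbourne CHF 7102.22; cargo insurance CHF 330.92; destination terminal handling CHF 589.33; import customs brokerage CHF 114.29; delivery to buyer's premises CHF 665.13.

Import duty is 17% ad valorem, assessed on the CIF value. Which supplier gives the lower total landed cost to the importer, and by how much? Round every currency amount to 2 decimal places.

Supplier B is cheaper by CHF 14481.42

Supplier A (EXW):
CIF value = EXW price + inland to port + export clearance + origin terminal + freight + insurance = 167486.83 + 614.67 + 400.13 + 296.28 + 7102.22 + 330.92 = 176231.05
Import duty = 176231.05 × 17% = 29959.28
Buyer bears (A): 614.67 + 400.13 + 296.28 + 7102.22 + 330.92 + 589.33 + 114.29 + 665.13 = 10112.97
Landed cost (A) = invoice 167486.83 + 10112.97 + duty 29959.28 = 207559.08
Supplier B (FCA):
CIF value = FCA price + origin terminal + freight + insurance = 156124.35 + 296.28 + 7102.22 + 330.92 = 163853.77
Import duty = 163853.77 × 17% = 27855.14
Buyer bears (B): 296.28 + 7102.22 + 330.92 + 589.33 + 114.29 + 665.13 = 9098.17
Landed cost (B) = invoice 156124.35 + 9098.17 + duty 27855.14 = 193077.66
Difference = |207559.08 − 193077.66| = 14481.42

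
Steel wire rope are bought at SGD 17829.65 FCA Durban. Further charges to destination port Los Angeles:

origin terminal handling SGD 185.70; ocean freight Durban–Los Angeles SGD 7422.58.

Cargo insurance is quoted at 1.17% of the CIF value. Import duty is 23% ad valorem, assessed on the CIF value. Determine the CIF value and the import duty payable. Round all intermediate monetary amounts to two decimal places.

Let C be the CIF value. C = FCA price + pre-shipment costs + freight + 1.17% × C
C − 1.17% × C = 17829.65 + 185.70 + 7422.58
0.9883 × C = 25437.93
C = 25437.93 / 0.9883 = 25739.08
Insurance premium = 1.17% × 25739.08 = 301.15
Import duty = 25739.08 × 23% = 5919.99

CIF value: SGD 25739.08; import duty: SGD 5919.99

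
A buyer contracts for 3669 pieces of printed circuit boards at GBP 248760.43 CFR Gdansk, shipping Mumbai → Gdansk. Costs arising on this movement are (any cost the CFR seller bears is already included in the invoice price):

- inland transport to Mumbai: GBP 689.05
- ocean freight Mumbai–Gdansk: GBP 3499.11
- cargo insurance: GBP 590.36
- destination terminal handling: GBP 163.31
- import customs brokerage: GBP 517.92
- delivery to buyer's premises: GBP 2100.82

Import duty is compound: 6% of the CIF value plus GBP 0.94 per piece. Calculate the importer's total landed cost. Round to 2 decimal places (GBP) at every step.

CFR: the seller pays costs through ocean freight to the destination port, but not insurance.
Already in the invoice (seller's account under CFR): inland to port, freight — exclude.
CIF value = CFR price + insurance = 248760.43 + 590.36 = 249350.79
Ad valorem component: 249350.79 × 6% = 14961.05
Specific component: 3669 × 0.94 = 3448.86
Import duty = 14961.05 + 3448.86 = 18409.91
Buyer bears: insurance 590.36 + destination terminal 163.31 + brokerage 517.92 + delivery 2100.82 + duty 18409.91 = 21782.32
Landed cost = invoice 248760.43 + 21782.32 = 270542.75

Total landed cost: GBP 270542.75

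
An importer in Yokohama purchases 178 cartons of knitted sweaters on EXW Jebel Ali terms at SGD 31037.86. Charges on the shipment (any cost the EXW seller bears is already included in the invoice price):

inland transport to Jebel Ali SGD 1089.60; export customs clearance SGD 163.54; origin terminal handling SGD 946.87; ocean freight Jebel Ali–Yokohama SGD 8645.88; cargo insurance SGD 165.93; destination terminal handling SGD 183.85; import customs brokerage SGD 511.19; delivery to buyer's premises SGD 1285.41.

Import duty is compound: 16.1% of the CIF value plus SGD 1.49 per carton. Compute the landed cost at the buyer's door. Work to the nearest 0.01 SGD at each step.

Total landed cost: SGD 51065.35

EXW: the seller makes goods available at their premises; the buyer bears all onward costs.
CIF value = EXW price + inland to port + export clearance + origin terminal + freight + insurance = 31037.86 + 1089.60 + 163.54 + 946.87 + 8645.88 + 165.93 = 42049.68
Ad valorem component: 42049.68 × 16.1% = 6770.00
Specific component: 178 × 1.49 = 265.22
Import duty = 6770.00 + 265.22 = 7035.22
Buyer bears: inland to port 1089.60 + export clearance 163.54 + origin terminal 946.87 + freight 8645.88 + insurance 165.93 + destination terminal 183.85 + brokerage 511.19 + delivery 1285.41 + duty 7035.22 = 20027.49
Landed cost = invoice 31037.86 + 20027.49 = 51065.35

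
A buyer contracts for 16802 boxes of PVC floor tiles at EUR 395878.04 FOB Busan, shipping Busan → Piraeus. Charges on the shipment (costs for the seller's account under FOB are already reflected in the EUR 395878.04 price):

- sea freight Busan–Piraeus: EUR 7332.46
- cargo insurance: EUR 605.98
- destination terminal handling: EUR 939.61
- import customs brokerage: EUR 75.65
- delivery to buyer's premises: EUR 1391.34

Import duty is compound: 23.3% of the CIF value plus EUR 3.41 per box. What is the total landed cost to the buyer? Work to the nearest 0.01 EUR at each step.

FOB: the seller bears costs until goods are on board at the origin port; the buyer bears freight, insurance and all costs thereafter.
CIF value = FOB price + freight + insurance = 395878.04 + 7332.46 + 605.98 = 403816.48
Ad valorem component: 403816.48 × 23.3% = 94089.24
Specific component: 16802 × 3.41 = 57294.82
Import duty = 94089.24 + 57294.82 = 151384.06
Buyer bears: freight 7332.46 + insurance 605.98 + destination terminal 939.61 + brokerage 75.65 + delivery 1391.34 + duty 151384.06 = 161729.10
Landed cost = invoice 395878.04 + 161729.10 = 557607.14

Total landed cost: EUR 557607.14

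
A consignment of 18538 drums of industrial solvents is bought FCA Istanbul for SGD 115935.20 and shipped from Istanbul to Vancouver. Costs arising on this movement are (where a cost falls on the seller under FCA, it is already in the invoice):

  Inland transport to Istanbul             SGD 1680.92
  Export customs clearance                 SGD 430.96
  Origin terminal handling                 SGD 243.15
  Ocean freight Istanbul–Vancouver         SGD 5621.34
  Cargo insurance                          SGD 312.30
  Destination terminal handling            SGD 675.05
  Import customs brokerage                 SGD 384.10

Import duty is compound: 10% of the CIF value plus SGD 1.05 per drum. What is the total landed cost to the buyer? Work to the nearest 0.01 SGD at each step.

Total landed cost: SGD 154847.24

FCA: the seller delivers export-cleared goods to the carrier; the buyer bears costs from that point.
Already in the invoice (seller's account under FCA): inland to port, export clearance — exclude.
CIF value = FCA price + origin terminal + freight + insurance = 115935.20 + 243.15 + 5621.34 + 312.30 = 122111.99
Ad valorem component: 122111.99 × 10% = 12211.20
Specific component: 18538 × 1.05 = 19464.90
Import duty = 12211.20 + 19464.90 = 31676.10
Buyer bears: origin terminal 243.15 + freight 5621.34 + insurance 312.30 + destination terminal 675.05 + brokerage 384.10 + duty 31676.10 = 38912.04
Landed cost = invoice 115935.20 + 38912.04 = 154847.24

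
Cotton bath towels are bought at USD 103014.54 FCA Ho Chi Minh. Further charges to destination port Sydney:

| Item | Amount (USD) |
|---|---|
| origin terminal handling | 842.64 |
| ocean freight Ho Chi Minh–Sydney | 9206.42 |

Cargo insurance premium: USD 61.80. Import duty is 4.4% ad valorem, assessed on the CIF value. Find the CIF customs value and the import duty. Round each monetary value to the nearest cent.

CIF = FCA price + pre-shipment costs + freight + insurance
CIF = 103014.54 + 842.64 + 9206.42 + 61.80 = 113125.40
Import duty = 113125.40 × 4.4% = 4977.52

CIF value: USD 113125.40; import duty: USD 4977.52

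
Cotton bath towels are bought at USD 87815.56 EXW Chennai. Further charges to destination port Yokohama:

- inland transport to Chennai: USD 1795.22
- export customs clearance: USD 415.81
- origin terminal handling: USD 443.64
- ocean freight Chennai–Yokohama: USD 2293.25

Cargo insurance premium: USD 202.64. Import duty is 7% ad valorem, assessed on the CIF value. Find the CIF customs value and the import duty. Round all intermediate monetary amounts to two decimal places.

CIF value: USD 92966.12; import duty: USD 6507.63

CIF = EXW price + pre-shipment costs + freight + insurance
CIF = 87815.56 + 1795.22 + 415.81 + 443.64 + 2293.25 + 202.64 = 92966.12
Import duty = 92966.12 × 7% = 6507.63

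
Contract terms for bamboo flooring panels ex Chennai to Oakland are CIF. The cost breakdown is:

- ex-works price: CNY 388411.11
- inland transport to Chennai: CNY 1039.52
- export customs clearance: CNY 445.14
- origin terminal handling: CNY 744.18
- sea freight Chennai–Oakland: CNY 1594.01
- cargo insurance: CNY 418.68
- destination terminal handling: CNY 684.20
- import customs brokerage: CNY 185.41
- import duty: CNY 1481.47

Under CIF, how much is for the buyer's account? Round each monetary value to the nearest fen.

CIF: the seller pays costs through ocean freight and marine insurance to the destination port.
Seller's account: goods 388411.11 + inland to port 1039.52 + export clearance 445.14 + origin terminal 744.18 + freight 1594.01 + insurance 418.68 = 392652.64
Buyer's account: destination terminal 684.20 + brokerage 185.41 + duty 1481.47 = 2351.08

Buyer's account: CNY 2351.08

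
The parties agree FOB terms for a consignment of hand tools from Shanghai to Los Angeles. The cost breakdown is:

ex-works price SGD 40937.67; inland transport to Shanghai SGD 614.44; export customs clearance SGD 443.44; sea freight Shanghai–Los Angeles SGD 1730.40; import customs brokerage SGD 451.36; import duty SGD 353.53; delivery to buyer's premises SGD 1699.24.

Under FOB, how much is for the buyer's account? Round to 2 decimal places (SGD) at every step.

FOB: the seller bears costs until goods are on board at the origin port; the buyer bears freight, insurance and all costs thereafter.
Seller's account: goods 40937.67 + inland to port 614.44 + export clearance 443.44 = 41995.55
Buyer's account: freight 1730.40 + brokerage 451.36 + duty 353.53 + delivery 1699.24 = 4234.53

Buyer's account: SGD 4234.53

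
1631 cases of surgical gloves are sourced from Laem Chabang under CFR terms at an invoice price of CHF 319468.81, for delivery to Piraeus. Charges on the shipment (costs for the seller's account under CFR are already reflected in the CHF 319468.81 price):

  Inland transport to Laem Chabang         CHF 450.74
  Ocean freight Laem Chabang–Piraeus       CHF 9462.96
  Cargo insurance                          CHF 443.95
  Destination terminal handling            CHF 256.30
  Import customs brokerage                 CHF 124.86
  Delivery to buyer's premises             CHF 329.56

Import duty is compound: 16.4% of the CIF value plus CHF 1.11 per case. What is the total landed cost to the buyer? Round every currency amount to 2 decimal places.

CFR: the seller pays costs through ocean freight to the destination port, but not insurance.
Already in the invoice (seller's account under CFR): inland to port, freight — exclude.
CIF value = CFR price + insurance = 319468.81 + 443.95 = 319912.76
Ad valorem component: 319912.76 × 16.4% = 52465.69
Specific component: 1631 × 1.11 = 1810.41
Import duty = 52465.69 + 1810.41 = 54276.10
Buyer bears: insurance 443.95 + destination terminal 256.30 + brokerage 124.86 + delivery 329.56 + duty 54276.10 = 55430.77
Landed cost = invoice 319468.81 + 55430.77 = 374899.58

Total landed cost: CHF 374899.58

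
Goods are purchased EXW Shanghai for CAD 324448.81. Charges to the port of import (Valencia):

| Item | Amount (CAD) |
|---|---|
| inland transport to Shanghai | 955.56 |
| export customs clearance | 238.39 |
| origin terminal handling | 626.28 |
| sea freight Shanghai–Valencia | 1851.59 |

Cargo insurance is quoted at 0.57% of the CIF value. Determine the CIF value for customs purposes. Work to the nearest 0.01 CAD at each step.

CIF value: CAD 330001.64

Let C be the CIF value. C = EXW price + pre-shipment costs + freight + 0.57% × C
C − 0.57% × C = 324448.81 + 955.56 + 238.39 + 626.28 + 1851.59
0.9943 × C = 328120.63
C = 328120.63 / 0.9943 = 330001.64
Insurance premium = 0.57% × 330001.64 = 1881.01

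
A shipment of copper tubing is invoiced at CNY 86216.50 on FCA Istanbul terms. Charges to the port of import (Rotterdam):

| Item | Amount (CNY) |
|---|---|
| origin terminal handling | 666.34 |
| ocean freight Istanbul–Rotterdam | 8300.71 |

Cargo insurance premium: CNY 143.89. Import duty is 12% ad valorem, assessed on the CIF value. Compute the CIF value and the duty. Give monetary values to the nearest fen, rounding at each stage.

CIF value: CNY 95327.44; import duty: CNY 11439.29

CIF = FCA price + pre-shipment costs + freight + insurance
CIF = 86216.50 + 666.34 + 8300.71 + 143.89 = 95327.44
Import duty = 95327.44 × 12% = 11439.29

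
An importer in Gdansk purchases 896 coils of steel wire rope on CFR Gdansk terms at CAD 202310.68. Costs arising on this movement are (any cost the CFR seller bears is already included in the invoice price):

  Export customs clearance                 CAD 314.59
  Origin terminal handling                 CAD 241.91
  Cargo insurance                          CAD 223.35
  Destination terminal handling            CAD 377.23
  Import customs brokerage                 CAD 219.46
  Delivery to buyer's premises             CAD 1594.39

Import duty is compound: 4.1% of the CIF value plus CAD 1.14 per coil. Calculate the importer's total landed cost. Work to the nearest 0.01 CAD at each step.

CFR: the seller pays costs through ocean freight to the destination port, but not insurance.
Already in the invoice (seller's account under CFR): export clearance, origin terminal — exclude.
CIF value = CFR price + insurance = 202310.68 + 223.35 = 202534.03
Ad valorem component: 202534.03 × 4.1% = 8303.90
Specific component: 896 × 1.14 = 1021.44
Import duty = 8303.90 + 1021.44 = 9325.34
Buyer bears: insurance 223.35 + destination terminal 377.23 + brokerage 219.46 + delivery 1594.39 + duty 9325.34 = 11739.77
Landed cost = invoice 202310.68 + 11739.77 = 214050.45

Total landed cost: CAD 214050.45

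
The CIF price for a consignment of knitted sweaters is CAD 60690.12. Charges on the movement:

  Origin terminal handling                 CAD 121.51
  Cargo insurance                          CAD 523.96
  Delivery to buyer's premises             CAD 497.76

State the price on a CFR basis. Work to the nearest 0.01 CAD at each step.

Not relevant to the conversion: origin terminal — on the seller under both CIF and CFR; already in the CIF price and stays in the CFR price. delivery — on the buyer under both terms; not part of either seller's price.
From CIF to CFR, the seller no longer bears: insurance.
CFR price = 60690.12 − 523.96 = 60166.16

CFR price: CAD 60166.16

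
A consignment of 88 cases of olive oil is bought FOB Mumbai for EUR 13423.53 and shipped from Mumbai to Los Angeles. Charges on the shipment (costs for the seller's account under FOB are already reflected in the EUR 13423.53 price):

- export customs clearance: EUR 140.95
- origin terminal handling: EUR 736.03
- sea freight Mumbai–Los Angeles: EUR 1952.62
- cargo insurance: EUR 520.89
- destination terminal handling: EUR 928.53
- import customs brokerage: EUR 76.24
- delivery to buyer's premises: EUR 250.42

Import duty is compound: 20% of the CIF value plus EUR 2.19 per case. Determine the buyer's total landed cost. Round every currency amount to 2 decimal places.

FOB: the seller bears costs until goods are on board at the origin port; the buyer bears freight, insurance and all costs thereafter.
Already in the invoice (seller's account under FOB): export clearance, origin terminal — exclude.
CIF value = FOB price + freight + insurance = 13423.53 + 1952.62 + 520.89 = 15897.04
Ad valorem component: 15897.04 × 20% = 3179.41
Specific component: 88 × 2.19 = 192.72
Import duty = 3179.41 + 192.72 = 3372.13
Buyer bears: freight 1952.62 + insurance 520.89 + destination terminal 928.53 + brokerage 76.24 + delivery 250.42 + duty 3372.13 = 7100.83
Landed cost = invoice 13423.53 + 7100.83 = 20524.36

Total landed cost: EUR 20524.36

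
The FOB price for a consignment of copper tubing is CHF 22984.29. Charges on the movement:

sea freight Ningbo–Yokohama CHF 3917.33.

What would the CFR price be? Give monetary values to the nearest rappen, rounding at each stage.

From FOB to CFR, the seller additionally bears: freight.
CFR price = 22984.29 + 3917.33 = 26901.62

CFR price: CHF 26901.62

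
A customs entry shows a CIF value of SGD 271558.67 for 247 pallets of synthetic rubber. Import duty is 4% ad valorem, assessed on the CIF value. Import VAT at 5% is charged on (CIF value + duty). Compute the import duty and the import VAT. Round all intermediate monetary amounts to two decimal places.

Import duty = 271558.67 × 4% = 10862.35
VAT base = CIF + duty = 271558.67 + 10862.35 = 282421.02
Import VAT = 282421.02 × 5% = 14121.05

Import duty: SGD 10862.35; import VAT: SGD 14121.05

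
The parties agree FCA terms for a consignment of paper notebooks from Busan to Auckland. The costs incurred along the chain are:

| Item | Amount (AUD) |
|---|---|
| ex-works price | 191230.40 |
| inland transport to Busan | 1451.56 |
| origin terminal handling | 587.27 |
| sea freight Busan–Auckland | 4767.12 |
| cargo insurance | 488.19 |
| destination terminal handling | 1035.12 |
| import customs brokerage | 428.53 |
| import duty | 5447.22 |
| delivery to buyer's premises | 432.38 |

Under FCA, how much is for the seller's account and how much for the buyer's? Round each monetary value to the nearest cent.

FCA: the seller delivers export-cleared goods to the carrier; the buyer bears costs from that point.
Seller's account: goods 191230.40 + inland to port 1451.56 = 192681.96
Buyer's account: origin terminal 587.27 + freight 4767.12 + insurance 488.19 + destination terminal 1035.12 + brokerage 428.53 + duty 5447.22 + delivery 432.38 = 13185.83

Seller: AUD 192681.96; buyer: AUD 13185.83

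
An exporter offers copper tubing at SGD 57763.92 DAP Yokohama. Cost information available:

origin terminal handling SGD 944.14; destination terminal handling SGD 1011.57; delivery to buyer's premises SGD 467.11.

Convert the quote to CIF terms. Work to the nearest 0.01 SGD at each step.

CIF price: SGD 56285.24

Not relevant to the conversion: origin terminal — on the seller under both DAP and CIF; already in the DAP price and stays in the CIF price.
From DAP to CIF, the seller no longer bears: destination terminal, delivery.
CIF price = 57763.92 − 1011.57 − 467.11 = 56285.24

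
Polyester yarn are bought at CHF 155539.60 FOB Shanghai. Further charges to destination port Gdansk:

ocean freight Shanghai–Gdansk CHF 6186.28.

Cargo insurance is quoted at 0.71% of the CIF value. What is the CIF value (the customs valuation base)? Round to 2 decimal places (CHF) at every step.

Let C be the CIF value. C = FOB price + freight + 0.71% × C
C − 0.71% × C = 155539.60 + 6186.28
0.9929 × C = 161725.88
C = 161725.88 / 0.9929 = 162882.34
Insurance premium = 0.71% × 162882.34 = 1156.46

CIF value: CHF 162882.34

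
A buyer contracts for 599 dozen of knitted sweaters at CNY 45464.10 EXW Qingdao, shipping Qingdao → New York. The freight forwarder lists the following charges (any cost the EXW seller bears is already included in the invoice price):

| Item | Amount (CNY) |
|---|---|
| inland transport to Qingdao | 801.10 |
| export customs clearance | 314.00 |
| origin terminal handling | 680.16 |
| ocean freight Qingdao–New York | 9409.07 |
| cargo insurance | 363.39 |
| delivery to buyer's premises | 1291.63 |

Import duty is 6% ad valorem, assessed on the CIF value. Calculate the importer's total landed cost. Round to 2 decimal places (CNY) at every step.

Total landed cost: CNY 61745.36

EXW: the seller makes goods available at their premises; the buyer bears all onward costs.
CIF value = EXW price + inland to port + export clearance + origin terminal + freight + insurance = 45464.10 + 801.10 + 314.00 + 680.16 + 9409.07 + 363.39 = 57031.82
Import duty = 57031.82 × 6% = 3421.91
Buyer bears: inland to port 801.10 + export clearance 314.00 + origin terminal 680.16 + freight 9409.07 + insurance 363.39 + delivery 1291.63 + duty 3421.91 = 16281.26
Landed cost = invoice 45464.10 + 16281.26 = 61745.36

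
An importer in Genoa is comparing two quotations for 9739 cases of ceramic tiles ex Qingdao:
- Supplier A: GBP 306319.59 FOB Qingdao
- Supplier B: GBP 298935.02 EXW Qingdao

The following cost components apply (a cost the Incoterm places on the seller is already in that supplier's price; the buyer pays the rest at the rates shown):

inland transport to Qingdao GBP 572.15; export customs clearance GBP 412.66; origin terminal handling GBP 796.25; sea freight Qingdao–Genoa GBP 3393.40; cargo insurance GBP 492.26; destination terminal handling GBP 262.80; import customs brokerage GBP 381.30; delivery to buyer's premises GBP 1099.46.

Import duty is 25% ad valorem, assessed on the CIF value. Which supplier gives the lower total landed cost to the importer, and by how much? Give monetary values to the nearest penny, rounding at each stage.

Supplier B is cheaper by GBP 7004.38

Supplier A (FOB):
CIF value = FOB price + freight + insurance = 306319.59 + 3393.40 + 492.26 = 310205.25
Import duty = 310205.25 × 25% = 77551.31
Buyer bears (A): 3393.40 + 492.26 + 262.80 + 381.30 + 1099.46 = 5629.22
Landed cost (A) = invoice 306319.59 + 5629.22 + duty 77551.31 = 389500.12
Supplier B (EXW):
CIF value = EXW price + inland to port + export clearance + origin terminal + freight + insurance = 298935.02 + 572.15 + 412.66 + 796.25 + 3393.40 + 492.26 = 304601.74
Import duty = 304601.74 × 25% = 76150.44
Buyer bears (B): 572.15 + 412.66 + 796.25 + 3393.40 + 492.26 + 262.80 + 381.30 + 1099.46 = 7410.28
Landed cost (B) = invoice 298935.02 + 7410.28 + duty 76150.44 = 382495.74
Difference = |389500.12 − 382495.74| = 7004.38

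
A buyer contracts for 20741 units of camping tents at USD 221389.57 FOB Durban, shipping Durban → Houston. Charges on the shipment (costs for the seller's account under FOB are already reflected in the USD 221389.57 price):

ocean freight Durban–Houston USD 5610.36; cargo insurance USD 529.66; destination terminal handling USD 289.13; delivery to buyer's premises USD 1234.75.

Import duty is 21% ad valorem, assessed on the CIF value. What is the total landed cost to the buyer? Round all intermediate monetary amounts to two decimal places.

FOB: the seller bears costs until goods are on board at the origin port; the buyer bears freight, insurance and all costs thereafter.
CIF value = FOB price + freight + insurance = 221389.57 + 5610.36 + 529.66 = 227529.59
Import duty = 227529.59 × 21% = 47781.21
Buyer bears: freight 5610.36 + insurance 529.66 + destination terminal 289.13 + delivery 1234.75 + duty 47781.21 = 55445.11
Landed cost = invoice 221389.57 + 55445.11 = 276834.68

Total landed cost: USD 276834.68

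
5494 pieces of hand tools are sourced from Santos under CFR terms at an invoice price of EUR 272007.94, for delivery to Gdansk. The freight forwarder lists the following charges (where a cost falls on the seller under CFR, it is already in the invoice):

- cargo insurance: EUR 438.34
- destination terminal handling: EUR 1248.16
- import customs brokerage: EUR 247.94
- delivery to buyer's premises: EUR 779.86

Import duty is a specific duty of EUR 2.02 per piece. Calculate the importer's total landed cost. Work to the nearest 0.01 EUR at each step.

CFR: the seller pays costs through ocean freight to the destination port, but not insurance.
CIF value = CFR price + insurance = 272007.94 + 438.34 = 272446.28
Import duty = 5494 × 2.02 = 11097.88
Buyer bears: insurance 438.34 + destination terminal 1248.16 + brokerage 247.94 + delivery 779.86 + duty 11097.88 = 13812.18
Landed cost = invoice 272007.94 + 13812.18 = 285820.12

Total landed cost: EUR 285820.12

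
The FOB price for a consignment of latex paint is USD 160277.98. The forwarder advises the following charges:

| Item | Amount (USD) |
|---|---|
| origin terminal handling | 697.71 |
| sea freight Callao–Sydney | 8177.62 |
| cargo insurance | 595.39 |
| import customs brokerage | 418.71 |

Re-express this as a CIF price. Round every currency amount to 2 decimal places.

Not relevant to the conversion: origin terminal — on the seller under both FOB and CIF; already in the FOB price and stays in the CIF price. brokerage — on the buyer under both terms; not part of either seller's price.
From FOB to CIF, the seller additionally bears: freight, insurance.
CIF price = 160277.98 + 8177.62 + 595.39 = 169050.99

CIF price: USD 169050.99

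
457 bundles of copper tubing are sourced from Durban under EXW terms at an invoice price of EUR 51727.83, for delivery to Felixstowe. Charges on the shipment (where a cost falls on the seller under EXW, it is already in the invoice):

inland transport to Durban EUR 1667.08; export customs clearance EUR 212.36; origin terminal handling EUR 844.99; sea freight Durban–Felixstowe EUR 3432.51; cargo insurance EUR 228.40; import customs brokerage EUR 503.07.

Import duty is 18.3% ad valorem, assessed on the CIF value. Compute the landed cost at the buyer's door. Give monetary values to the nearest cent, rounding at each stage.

EXW: the seller makes goods available at their premises; the buyer bears all onward costs.
CIF value = EXW price + inland to port + export clearance + origin terminal + freight + insurance = 51727.83 + 1667.08 + 212.36 + 844.99 + 3432.51 + 228.40 = 58113.17
Import duty = 58113.17 × 18.3% = 10634.71
Buyer bears: inland to port 1667.08 + export clearance 212.36 + origin terminal 844.99 + freight 3432.51 + insurance 228.40 + brokerage 503.07 + duty 10634.71 = 17523.12
Landed cost = invoice 51727.83 + 17523.12 = 69250.95

Total landed cost: EUR 69250.95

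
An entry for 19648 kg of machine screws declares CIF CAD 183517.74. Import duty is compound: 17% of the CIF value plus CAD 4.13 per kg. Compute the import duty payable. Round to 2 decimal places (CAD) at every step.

Ad valorem component: 183517.74 × 17% = 31198.02
Specific component: 19648 × 4.13 = 81146.24
Import duty = 31198.02 + 81146.24 = 112344.26

Import duty: CAD 112344.26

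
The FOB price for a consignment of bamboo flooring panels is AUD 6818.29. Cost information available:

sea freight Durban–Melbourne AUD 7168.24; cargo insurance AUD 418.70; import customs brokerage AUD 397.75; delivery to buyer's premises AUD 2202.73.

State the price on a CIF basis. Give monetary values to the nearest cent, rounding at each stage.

CIF price: AUD 14405.23

Not relevant to the conversion: delivery, brokerage — on the buyer under both terms; not part of either seller's price.
From FOB to CIF, the seller additionally bears: freight, insurance.
CIF price = 6818.29 + 7168.24 + 418.70 = 14405.23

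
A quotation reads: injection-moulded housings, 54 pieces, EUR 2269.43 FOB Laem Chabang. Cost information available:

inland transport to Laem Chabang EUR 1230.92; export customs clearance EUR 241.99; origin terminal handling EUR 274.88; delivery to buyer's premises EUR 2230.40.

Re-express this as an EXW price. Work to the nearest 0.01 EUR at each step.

Not relevant to the conversion: delivery — on the buyer under both terms; not part of either seller's price.
From FOB to EXW, the seller no longer bears: inland to port, export clearance, origin terminal.
EXW price = 2269.43 − 1230.92 − 241.99 − 274.88 = 521.64

EXW price: EUR 521.64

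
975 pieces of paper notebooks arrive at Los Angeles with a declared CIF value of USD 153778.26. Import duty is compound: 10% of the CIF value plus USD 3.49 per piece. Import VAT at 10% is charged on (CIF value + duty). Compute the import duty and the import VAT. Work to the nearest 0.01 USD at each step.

Import duty: USD 18780.58; import VAT: USD 17255.88

Ad valorem component: 153778.26 × 10% = 15377.83
Specific component: 975 × 3.49 = 3402.75
Import duty = 15377.83 + 3402.75 = 18780.58
VAT base = CIF + duty = 153778.26 + 18780.58 = 172558.84
Import VAT = 172558.84 × 10% = 17255.88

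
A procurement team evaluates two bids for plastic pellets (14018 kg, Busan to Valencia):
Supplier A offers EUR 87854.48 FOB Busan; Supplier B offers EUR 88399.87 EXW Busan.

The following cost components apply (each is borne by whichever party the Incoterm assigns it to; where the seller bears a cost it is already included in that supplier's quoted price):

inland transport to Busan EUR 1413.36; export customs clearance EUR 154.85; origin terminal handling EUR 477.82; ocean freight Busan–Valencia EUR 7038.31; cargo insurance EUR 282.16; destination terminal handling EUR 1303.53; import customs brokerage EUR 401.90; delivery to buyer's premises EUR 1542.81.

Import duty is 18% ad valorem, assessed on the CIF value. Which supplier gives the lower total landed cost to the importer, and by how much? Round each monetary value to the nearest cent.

Supplier A is cheaper by EUR 3057.88

Supplier A (FOB):
CIF value = FOB price + freight + insurance = 87854.48 + 7038.31 + 282.16 = 95174.95
Import duty = 95174.95 × 18% = 17131.49
Buyer bears (A): 7038.31 + 282.16 + 1303.53 + 401.90 + 1542.81 = 10568.71
Landed cost (A) = invoice 87854.48 + 10568.71 + duty 17131.49 = 115554.68
Supplier B (EXW):
CIF value = EXW price + inland to port + export clearance + origin terminal + freight + insurance = 88399.87 + 1413.36 + 154.85 + 477.82 + 7038.31 + 282.16 = 97766.37
Import duty = 97766.37 × 18% = 17597.95
Buyer bears (B): 1413.36 + 154.85 + 477.82 + 7038.31 + 282.16 + 1303.53 + 401.90 + 1542.81 = 12614.74
Landed cost (B) = invoice 88399.87 + 12614.74 + duty 17597.95 = 118612.56
Difference = |115554.68 − 118612.56| = 3057.88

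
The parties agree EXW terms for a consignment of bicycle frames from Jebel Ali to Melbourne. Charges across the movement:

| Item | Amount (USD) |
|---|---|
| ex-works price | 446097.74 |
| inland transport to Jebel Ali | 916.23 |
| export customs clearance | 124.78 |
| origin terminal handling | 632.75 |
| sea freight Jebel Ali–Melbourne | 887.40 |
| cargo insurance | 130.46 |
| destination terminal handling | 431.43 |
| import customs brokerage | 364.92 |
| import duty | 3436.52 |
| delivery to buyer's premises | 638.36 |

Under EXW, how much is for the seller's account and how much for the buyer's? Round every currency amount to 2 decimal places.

EXW: the seller makes goods available at their premises; the buyer bears all onward costs.
Seller's account: goods 446097.74 = 446097.74
Buyer's account: inland to port 916.23 + export clearance 124.78 + origin terminal 632.75 + freight 887.40 + insurance 130.46 + destination terminal 431.43 + brokerage 364.92 + duty 3436.52 + delivery 638.36 = 7562.85

Seller: USD 446097.74; buyer: USD 7562.85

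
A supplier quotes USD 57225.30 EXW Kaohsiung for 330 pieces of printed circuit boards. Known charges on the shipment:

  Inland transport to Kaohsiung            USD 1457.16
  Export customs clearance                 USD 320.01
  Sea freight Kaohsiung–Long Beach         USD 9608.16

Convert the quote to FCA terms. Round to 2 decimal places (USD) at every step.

Not relevant to the conversion: freight — on the buyer under both terms; not part of either seller's price.
From EXW to FCA, the seller additionally bears: inland to port, export clearance.
FCA price = 57225.30 + 1457.16 + 320.01 = 59002.47

FCA price: USD 59002.47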